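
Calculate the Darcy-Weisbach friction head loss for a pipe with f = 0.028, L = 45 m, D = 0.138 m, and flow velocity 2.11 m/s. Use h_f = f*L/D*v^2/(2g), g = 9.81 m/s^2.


v^2 = 2.11^2 = 4.4521 m^2/s^2
L/D = 45/0.138 = 326.08696
h_f = f*(L/D)*v^2/(2g) = 0.028 * 326.08696 * 4.4521 / 19.62 = 2.07185 m

2.07185 m


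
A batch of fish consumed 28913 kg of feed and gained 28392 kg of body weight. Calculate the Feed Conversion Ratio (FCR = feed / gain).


FCR = feed consumed / weight gained
FCR = 28913 kg / 28392 kg = 1.01835

1.01835


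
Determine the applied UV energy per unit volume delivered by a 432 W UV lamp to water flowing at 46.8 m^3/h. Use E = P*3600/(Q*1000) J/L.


Energy delivered per hour = 432 W * 3600 s = 1555200 J/h
Volume treated per hour = 46.8 m^3/h * 1000 = 46800 L/h
dose = 1555200 / 46800 = 33.2308 J/L

33.2308 J/L


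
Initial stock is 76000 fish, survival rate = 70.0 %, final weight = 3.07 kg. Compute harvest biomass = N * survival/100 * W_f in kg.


Survivors = 76000 * 70.0/100 = 53200 fish
Harvest biomass = survivors * W_f = 53200 * 3.07 = 163324 kg

163324 kg


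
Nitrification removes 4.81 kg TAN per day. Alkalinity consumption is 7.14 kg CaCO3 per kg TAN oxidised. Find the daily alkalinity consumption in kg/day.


Alkalinity factor: 7.14 kg CaCO3 consumed per kg TAN nitrified
alk = 4.81 kg TAN * 7.14 = 34.3434 kg CaCO3/day

34.3434 kg CaCO3/day


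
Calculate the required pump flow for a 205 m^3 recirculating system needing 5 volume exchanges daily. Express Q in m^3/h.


Daily recirculation volume = 205 m^3 * 5 = 1025 m^3/day
Flow rate Q = daily volume / 24 h = 1025 / 24 = 42.7083 m^3/h

42.7083 m^3/h


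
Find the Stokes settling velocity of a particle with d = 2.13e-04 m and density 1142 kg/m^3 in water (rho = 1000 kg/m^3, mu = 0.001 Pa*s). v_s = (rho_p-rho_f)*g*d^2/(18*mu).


Density difference: rho_p - rho_f = 1142 - 1000 = 142 kg/m^3
d^2 = (2.13e-04)^2 = 4.5369e-08 m^2
Numerator = (rho_p - rho_f) * g * d^2 = 142 * 9.81 * 4.5369e-08 = 6.3199924e-05
Denominator = 18 * mu = 18 * 0.001 = 0.018
v_s = 6.3199924e-05 / 0.018 = 0.00351111 m/s
Check: Re = rho_f * v_s * d / mu = 1000 * 0.00351111 * 2.13e-04 / 0.001 = 0.748 < 1, so Stokes' law applies.

0.00351111 m/s


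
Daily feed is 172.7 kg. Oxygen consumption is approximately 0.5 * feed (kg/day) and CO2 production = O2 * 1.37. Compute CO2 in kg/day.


O2 = 172.7 * 0.5 = 86.35
CO2 = 86.35 * 1.37 = 118.2995

118.2995 kg/day


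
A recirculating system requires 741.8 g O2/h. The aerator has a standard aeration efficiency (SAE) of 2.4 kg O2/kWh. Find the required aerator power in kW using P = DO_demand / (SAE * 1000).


SAE in g O2/kWh = 2.4 * 1000 = 2400 g/kWh
P = DO_demand / SAE_g = 741.8 / 2400 = 0.309083 kW

0.309083 kW


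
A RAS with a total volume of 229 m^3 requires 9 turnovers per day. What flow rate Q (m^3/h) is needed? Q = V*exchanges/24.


Daily recirculation volume = 229 m^3 * 9 = 2061 m^3/day
Flow rate Q = daily volume / 24 h = 2061 / 24 = 85.875 m^3/h

85.875 m^3/h


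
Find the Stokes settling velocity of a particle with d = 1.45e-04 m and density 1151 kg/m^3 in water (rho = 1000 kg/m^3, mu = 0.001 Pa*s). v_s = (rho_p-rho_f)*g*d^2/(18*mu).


Density difference: rho_p - rho_f = 1151 - 1000 = 151 kg/m^3
d^2 = (1.45e-04)^2 = 2.1025e-08 m^2
Numerator = (rho_p - rho_f) * g * d^2 = 151 * 9.81 * 2.1025e-08 = 3.1144543e-05
Denominator = 18 * mu = 18 * 0.001 = 0.018
v_s = 3.1144543e-05 / 0.018 = 0.00173025 m/s
Check: Re = rho_f * v_s * d / mu = 1000 * 0.00173025 * 1.45e-04 / 0.001 = 0.251 < 1, so Stokes' law applies.

0.00173025 m/s


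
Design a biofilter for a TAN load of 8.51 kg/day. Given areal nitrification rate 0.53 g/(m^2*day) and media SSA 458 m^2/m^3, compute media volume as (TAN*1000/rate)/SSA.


A = 8.51*1000 / 0.53 = 16056.604 m^2
V = 16056.604 / 458 = 35.0581

35.0581 m^3


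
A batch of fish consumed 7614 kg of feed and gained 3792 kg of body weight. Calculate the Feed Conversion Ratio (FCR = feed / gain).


FCR = feed consumed / weight gained
FCR = 7614 kg / 3792 kg = 2.00791

2.00791


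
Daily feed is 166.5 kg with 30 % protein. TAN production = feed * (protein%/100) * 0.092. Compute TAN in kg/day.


Protein in feed = 166.5 * 30/100 = 49.95 kg/day
TAN = protein * 0.092 = 49.95 * 0.092 = 4.5954 kg/day

4.5954 kg/day


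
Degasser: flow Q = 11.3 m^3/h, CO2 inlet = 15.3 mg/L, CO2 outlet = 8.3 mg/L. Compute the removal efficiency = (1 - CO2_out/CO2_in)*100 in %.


CO2_out / CO2_in = 8.3 / 15.3 = 0.54248366
Fraction remaining = 0.54248366
efficiency = (1 - 0.54248366) * 100 = 45.7516 %

45.7516 %


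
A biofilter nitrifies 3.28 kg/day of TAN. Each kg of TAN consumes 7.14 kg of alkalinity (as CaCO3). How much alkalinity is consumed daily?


Alkalinity factor: 7.14 kg CaCO3 consumed per kg TAN nitrified
alk = 3.28 kg TAN * 7.14 = 23.4192 kg CaCO3/day

23.4192 kg CaCO3/day


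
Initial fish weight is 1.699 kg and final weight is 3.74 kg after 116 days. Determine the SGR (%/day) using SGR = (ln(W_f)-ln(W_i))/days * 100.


ln(W_f) = ln(3.74) = 1.3190856
ln(W_i) = ln(1.699) = 0.53003984
ln(W_f) - ln(W_i) = 1.3190856 - 0.53003984 = 0.78904576
SGR = 0.78904576 / 116 * 100 = 0.680212 %/day

0.680212 %/day


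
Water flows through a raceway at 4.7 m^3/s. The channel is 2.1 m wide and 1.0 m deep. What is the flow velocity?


Cross-sectional area = W * d = 2.1 * 1.0 = 2.1 m^2
Velocity = Q / A = 4.7 / 2.1 = 2.2381 m/s

2.2381 m/s


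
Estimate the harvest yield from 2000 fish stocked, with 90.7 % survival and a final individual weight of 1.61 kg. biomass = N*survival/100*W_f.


Survivors = 2000 * 90.7/100 = 1814 fish
Harvest biomass = survivors * W_f = 1814 * 1.61 = 2920.54 kg

2920.54 kg


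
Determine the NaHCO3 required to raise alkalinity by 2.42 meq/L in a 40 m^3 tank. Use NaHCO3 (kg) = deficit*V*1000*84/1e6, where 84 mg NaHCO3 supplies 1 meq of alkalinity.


Tank volume in L = 40 m^3 * 1000 = 40000 L
Total meq required = 2.42 meq/L * 40000 L = 96800 meq
NaHCO3 mass = 96800 meq * 84 mg/meq / 1e6 = 8.1312 kg

8.1312 kg


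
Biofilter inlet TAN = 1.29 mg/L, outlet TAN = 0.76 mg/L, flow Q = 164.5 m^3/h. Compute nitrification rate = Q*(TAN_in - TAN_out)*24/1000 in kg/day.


Concentration drop: TAN_in - TAN_out = 1.29 - 0.76 = 0.53 mg/L
Hourly TAN removed = Q * dTAN = 164.5 m^3/h * 0.53 mg/L = 87.185 g/h  (m^3/h * mg/L = g/h)
Daily TAN removed = 87.185 * 24 = 2092.44 g/day
Convert to kg/day: 2092.44 / 1000 = 2.09244 kg/day

2.09244 kg/day


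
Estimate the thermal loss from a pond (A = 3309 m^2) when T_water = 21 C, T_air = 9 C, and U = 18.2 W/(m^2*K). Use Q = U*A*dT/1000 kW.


Temperature difference dT = 21 - 9 = 12 K
Heat loss (W) = U * A * dT = 18.2 * 3309 * 12 = 722685.6 W
Convert to kW: 722685.6 / 1000 = 722.6856 kW

722.6856 kW


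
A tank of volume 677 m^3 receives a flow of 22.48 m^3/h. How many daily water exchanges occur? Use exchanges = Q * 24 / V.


Daily flow volume = 22.48 m^3/h * 24 h = 539.52 m^3/day
Exchanges = daily flow / tank volume = 539.52 / 677 = 0.796928 exchanges/day

0.796928 exchanges/day


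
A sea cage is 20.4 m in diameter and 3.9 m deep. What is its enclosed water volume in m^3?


r = d/2 = 20.4/2 = 10.2 m
Base area = pi*r^2 = pi*10.2^2 = 326.8513 m^2
Volume = 326.8513 * 3.9 = 1274.72 m^3

1274.72 m^3


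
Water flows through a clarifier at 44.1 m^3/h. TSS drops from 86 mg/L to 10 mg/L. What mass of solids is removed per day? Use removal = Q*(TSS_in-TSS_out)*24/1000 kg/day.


Concentration drop: TSS_in - TSS_out = 86 - 10 = 76 mg/L
Hourly solids removed = Q * dTSS = 44.1 m^3/h * 76 mg/L = 3351.6 g/h  (m^3/h * mg/L = g/h)
Daily solids removed = 3351.6 * 24 = 80438.4 g/day
Convert g to kg: 80438.4 / 1000 = 80.4384 kg/day

80.4384 kg/day


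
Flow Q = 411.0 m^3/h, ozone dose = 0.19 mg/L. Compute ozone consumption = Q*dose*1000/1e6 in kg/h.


O3 demand (mg/h) = Q * dose * 1000 = 411.0 * 0.19 * 1000 = 78090 mg/h
Convert mg to kg: 78090 / 1e6 = 0.07809 kg/h

0.07809 kg/h


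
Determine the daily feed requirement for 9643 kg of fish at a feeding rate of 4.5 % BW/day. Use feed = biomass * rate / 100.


Feeding rate fraction = 4.5% / 100 = 0.045
Daily feed = 9643 kg * 0.045 = 433.935 kg/day

433.935 kg/day


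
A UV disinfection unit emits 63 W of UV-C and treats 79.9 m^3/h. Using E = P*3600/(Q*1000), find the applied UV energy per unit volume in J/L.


Energy delivered per hour = 63 W * 3600 s = 226800 J/h
Volume treated per hour = 79.9 m^3/h * 1000 = 79900 L/h
dose = 226800 / 79900 = 2.83855 J/L

2.83855 J/L


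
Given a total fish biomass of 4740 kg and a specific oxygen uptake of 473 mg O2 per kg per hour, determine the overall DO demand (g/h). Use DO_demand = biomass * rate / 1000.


Total O2 consumption (mg/h) = 4740 kg * 473 mg/(kg*h) = 2242020 mg/h
Convert to g/h: 2242020 / 1000 = 2242.02 g/h

2242.02 g/h


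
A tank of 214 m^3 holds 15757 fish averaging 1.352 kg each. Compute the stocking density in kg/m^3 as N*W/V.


Total biomass = 15757 fish * 1.352 kg = 21303.464 kg
Density = total biomass / volume = 21303.464 / 214 = 99.5489 kg/m^3

99.5489 kg/m^3


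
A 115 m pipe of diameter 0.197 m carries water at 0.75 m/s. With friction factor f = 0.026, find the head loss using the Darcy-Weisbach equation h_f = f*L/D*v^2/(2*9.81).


v^2 = 0.75^2 = 0.5625 m^2/s^2
L/D = 115/0.197 = 583.75635
h_f = f*(L/D)*v^2/(2g) = 0.026 * 583.75635 * 0.5625 / 19.62 = 0.435139 m

0.435139 m


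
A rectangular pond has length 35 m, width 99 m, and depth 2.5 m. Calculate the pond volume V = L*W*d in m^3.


Base area = L * W = 35 * 99 = 3465 m^2
Volume = area * depth = 3465 * 2.5 = 8662.5 m^3

8662.5 m^3


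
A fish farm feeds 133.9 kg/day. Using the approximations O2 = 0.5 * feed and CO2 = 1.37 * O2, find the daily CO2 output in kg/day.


O2 = 133.9 * 0.5 = 66.95
CO2 = 66.95 * 1.37 = 91.7215

91.7215 kg/day


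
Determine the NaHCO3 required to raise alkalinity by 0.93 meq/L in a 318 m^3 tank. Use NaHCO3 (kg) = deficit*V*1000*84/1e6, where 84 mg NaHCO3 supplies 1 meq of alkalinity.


Tank volume in L = 318 m^3 * 1000 = 318000 L
Total meq required = 0.93 meq/L * 318000 L = 295740 meq
NaHCO3 mass = 295740 meq * 84 mg/meq / 1e6 = 24.8422 kg

24.8422 kg


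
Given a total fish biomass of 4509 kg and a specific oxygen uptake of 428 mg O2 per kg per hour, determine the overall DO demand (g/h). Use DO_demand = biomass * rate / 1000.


Total O2 consumption (mg/h) = 4509 kg * 428 mg/(kg*h) = 1929852 mg/h
Convert to g/h: 1929852 / 1000 = 1929.852 g/h

1929.852 g/h


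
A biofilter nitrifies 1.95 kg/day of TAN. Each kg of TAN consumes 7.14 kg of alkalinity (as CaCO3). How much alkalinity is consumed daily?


Alkalinity factor: 7.14 kg CaCO3 consumed per kg TAN nitrified
alk = 1.95 kg TAN * 7.14 = 13.923 kg CaCO3/day

13.923 kg CaCO3/day


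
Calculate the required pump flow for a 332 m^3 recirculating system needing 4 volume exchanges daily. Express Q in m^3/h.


Daily recirculation volume = 332 m^3 * 4 = 1328 m^3/day
Flow rate Q = daily volume / 24 h = 1328 / 24 = 55.3333 m^3/h

55.3333 m^3/h


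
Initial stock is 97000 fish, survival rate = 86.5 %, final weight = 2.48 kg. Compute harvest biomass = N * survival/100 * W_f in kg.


Survivors = 97000 * 86.5/100 = 83905 fish
Harvest biomass = survivors * W_f = 83905 * 2.48 = 208084.4 kg

208084.4 kg


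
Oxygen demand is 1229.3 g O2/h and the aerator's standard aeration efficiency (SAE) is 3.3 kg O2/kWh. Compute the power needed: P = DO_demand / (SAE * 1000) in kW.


SAE in g O2/kWh = 3.3 * 1000 = 3300 g/kWh
P = DO_demand / SAE_g = 1229.3 / 3300 = 0.372515 kW

0.372515 kW


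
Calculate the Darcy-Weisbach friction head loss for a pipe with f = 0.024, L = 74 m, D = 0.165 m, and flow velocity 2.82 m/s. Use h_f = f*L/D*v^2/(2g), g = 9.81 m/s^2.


v^2 = 2.82^2 = 7.9524 m^2/s^2
L/D = 74/0.165 = 448.48485
h_f = f*(L/D)*v^2/(2g) = 0.024 * 448.48485 * 7.9524 / 19.62 = 4.36273 m

4.36273 m


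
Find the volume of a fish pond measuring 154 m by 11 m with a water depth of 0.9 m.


Base area = L * W = 154 * 11 = 1694 m^2
Volume = area * depth = 1694 * 0.9 = 1524.6 m^3

1524.6 m^3


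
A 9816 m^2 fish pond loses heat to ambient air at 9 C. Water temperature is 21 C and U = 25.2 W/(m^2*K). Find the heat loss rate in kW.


Temperature difference dT = 21 - 9 = 12 K
Heat loss (W) = U * A * dT = 25.2 * 9816 * 12 = 2968358.4 W
Convert to kW: 2968358.4 / 1000 = 2968.3584 kW

2968.3584 kW


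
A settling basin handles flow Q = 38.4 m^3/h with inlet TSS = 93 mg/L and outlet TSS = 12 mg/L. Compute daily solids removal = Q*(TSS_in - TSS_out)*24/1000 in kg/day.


Concentration drop: TSS_in - TSS_out = 93 - 12 = 81 mg/L
Hourly solids removed = Q * dTSS = 38.4 m^3/h * 81 mg/L = 3110.4 g/h  (m^3/h * mg/L = g/h)
Daily solids removed = 3110.4 * 24 = 74649.6 g/day
Convert g to kg: 74649.6 / 1000 = 74.6496 kg/day

74.6496 kg/day


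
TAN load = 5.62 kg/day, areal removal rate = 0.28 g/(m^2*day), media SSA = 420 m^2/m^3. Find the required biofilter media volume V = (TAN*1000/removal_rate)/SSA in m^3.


A = 5.62*1000 / 0.28 = 20071.429 m^2
V = 20071.429 / 420 = 47.7891

47.7891 m^3


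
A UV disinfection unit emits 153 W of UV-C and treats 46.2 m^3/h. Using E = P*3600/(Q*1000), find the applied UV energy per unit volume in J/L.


Energy delivered per hour = 153 W * 3600 s = 550800 J/h
Volume treated per hour = 46.2 m^3/h * 1000 = 46200 L/h
dose = 550800 / 46200 = 11.9221 J/L

11.9221 J/L


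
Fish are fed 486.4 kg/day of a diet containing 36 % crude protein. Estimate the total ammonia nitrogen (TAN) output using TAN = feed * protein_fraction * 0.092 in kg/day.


Protein in feed = 486.4 * 36/100 = 175.104 kg/day
TAN = protein * 0.092 = 175.104 * 0.092 = 16.109568 kg/day

16.109568 kg/day


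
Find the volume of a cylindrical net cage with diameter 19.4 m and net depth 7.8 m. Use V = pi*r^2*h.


r = d/2 = 19.4/2 = 9.7 m
Base area = pi*r^2 = pi*9.7^2 = 295.59245 m^2
Volume = 295.59245 * 7.8 = 2305.62 m^3

2305.62 m^3


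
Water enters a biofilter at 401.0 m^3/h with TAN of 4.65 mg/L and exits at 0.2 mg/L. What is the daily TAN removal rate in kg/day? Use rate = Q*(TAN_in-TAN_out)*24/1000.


Concentration drop: TAN_in - TAN_out = 4.65 - 0.2 = 4.45 mg/L
Hourly TAN removed = Q * dTAN = 401.0 m^3/h * 4.45 mg/L = 1784.45 g/h  (m^3/h * mg/L = g/h)
Daily TAN removed = 1784.45 * 24 = 42826.8 g/day
Convert to kg/day: 42826.8 / 1000 = 42.8268 kg/day

42.8268 kg/day


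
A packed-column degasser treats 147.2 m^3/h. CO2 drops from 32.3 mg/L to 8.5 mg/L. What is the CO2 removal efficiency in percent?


CO2_out / CO2_in = 8.5 / 32.3 = 0.26315789
Fraction remaining = 0.26315789
efficiency = (1 - 0.26315789) * 100 = 73.6842 %

73.6842 %


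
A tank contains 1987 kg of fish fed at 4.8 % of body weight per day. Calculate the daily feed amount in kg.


Feeding rate fraction = 4.8% / 100 = 0.048
Daily feed = 1987 kg * 0.048 = 95.376 kg/day

95.376 kg/day


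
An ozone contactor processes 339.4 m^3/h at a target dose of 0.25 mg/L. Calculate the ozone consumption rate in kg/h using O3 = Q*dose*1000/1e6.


O3 demand (mg/h) = Q * dose * 1000 = 339.4 * 0.25 * 1000 = 84850 mg/h
Convert mg to kg: 84850 / 1e6 = 0.08485 kg/h

0.08485 kg/h


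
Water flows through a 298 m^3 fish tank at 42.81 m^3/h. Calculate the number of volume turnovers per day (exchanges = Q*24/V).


Daily flow volume = 42.81 m^3/h * 24 h = 1027.44 m^3/day
Exchanges = daily flow / tank volume = 1027.44 / 298 = 3.44779 exchanges/day

3.44779 exchanges/day


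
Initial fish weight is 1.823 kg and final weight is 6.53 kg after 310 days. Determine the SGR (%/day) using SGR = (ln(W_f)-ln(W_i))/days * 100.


ln(W_f) = ln(6.53) = 1.8764069
ln(W_i) = ln(1.823) = 0.6004835
ln(W_f) - ln(W_i) = 1.8764069 - 0.6004835 = 1.2759234
SGR = 1.2759234 / 310 * 100 = 0.411588 %/day

0.411588 %/day


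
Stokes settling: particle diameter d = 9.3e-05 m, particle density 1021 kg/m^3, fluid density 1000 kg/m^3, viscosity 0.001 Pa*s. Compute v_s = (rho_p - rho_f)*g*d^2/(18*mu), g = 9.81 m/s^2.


Density difference: rho_p - rho_f = 1021 - 1000 = 21 kg/m^3
d^2 = (9.3e-05)^2 = 8.649e-09 m^2
Numerator = (rho_p - rho_f) * g * d^2 = 21 * 9.81 * 8.649e-09 = 1.7817805e-06
Denominator = 18 * mu = 18 * 0.001 = 0.018
v_s = 1.7817805e-06 / 0.018 = 9.89878e-05 m/s
Check: Re = rho_f * v_s * d / mu = 1000 * 9.89878e-05 * 9.3e-05 / 0.001 = 0.00921 < 1, so Stokes' law applies.

9.89878e-05 m/s


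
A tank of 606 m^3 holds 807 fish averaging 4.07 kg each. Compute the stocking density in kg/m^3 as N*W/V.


Total biomass = 807 fish * 4.07 kg = 3284.49 kg
Density = total biomass / volume = 3284.49 / 606 = 5.41995 kg/m^3

5.41995 kg/m^3


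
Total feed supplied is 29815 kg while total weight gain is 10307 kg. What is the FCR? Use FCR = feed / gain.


FCR = feed consumed / weight gained
FCR = 29815 kg / 10307 kg = 2.89269

2.89269


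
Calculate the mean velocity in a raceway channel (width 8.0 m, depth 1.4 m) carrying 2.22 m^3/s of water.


Cross-sectional area = W * d = 8.0 * 1.4 = 11.2 m^2
Velocity = Q / A = 2.22 / 11.2 = 0.198214 m/s

0.198214 m/s


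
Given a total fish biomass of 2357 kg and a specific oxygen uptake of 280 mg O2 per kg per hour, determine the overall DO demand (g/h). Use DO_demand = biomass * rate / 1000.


Total O2 consumption (mg/h) = 2357 kg * 280 mg/(kg*h) = 659960 mg/h
Convert to g/h: 659960 / 1000 = 659.96 g/h

659.96 g/h


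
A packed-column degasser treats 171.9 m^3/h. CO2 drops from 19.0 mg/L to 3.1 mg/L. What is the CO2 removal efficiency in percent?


CO2_out / CO2_in = 3.1 / 19.0 = 0.16315789
Fraction remaining = 0.16315789
efficiency = (1 - 0.16315789) * 100 = 83.6842 %

83.6842 %


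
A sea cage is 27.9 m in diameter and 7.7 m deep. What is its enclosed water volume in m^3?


r = d/2 = 27.9/2 = 13.95 m
Base area = pi*r^2 = pi*13.95^2 = 611.36178 m^2
Volume = 611.36178 * 7.7 = 4707.49 m^3

4707.49 m^3


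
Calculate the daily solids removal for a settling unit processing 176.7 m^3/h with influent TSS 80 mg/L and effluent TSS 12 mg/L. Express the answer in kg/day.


Concentration drop: TSS_in - TSS_out = 80 - 12 = 68 mg/L
Hourly solids removed = Q * dTSS = 176.7 m^3/h * 68 mg/L = 12015.6 g/h  (m^3/h * mg/L = g/h)
Daily solids removed = 12015.6 * 24 = 288374.4 g/day
Convert g to kg: 288374.4 / 1000 = 288.3744 kg/day

288.3744 kg/day


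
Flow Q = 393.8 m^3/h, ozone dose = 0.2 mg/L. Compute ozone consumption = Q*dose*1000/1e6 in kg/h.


O3 demand (mg/h) = Q * dose * 1000 = 393.8 * 0.2 * 1000 = 78760 mg/h
Convert mg to kg: 78760 / 1e6 = 0.07876 kg/h

0.07876 kg/h


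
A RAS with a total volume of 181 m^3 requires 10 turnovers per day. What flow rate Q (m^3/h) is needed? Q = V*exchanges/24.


Daily recirculation volume = 181 m^3 * 10 = 1810 m^3/day
Flow rate Q = daily volume / 24 h = 1810 / 24 = 75.4167 m^3/h

75.4167 m^3/h


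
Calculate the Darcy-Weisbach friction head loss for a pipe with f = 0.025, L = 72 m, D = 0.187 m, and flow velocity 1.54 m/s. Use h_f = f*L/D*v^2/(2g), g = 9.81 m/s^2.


v^2 = 1.54^2 = 2.3716 m^2/s^2
L/D = 72/0.187 = 385.02674
h_f = f*(L/D)*v^2/(2g) = 0.025 * 385.02674 * 2.3716 / 19.62 = 1.16352 m

1.16352 m


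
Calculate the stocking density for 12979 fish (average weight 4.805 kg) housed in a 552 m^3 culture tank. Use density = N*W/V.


Total biomass = 12979 fish * 4.805 kg = 62364.095 kg
Density = total biomass / volume = 62364.095 / 552 = 112.978 kg/m^3

112.978 kg/m^3


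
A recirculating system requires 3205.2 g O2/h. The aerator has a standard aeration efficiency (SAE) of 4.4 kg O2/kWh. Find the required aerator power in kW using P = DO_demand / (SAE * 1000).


SAE in g O2/kWh = 4.4 * 1000 = 4400 g/kWh
P = DO_demand / SAE_g = 3205.2 / 4400 = 0.728455 kW

0.728455 kW


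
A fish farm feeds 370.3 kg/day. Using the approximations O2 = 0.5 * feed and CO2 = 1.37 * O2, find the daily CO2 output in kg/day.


O2 = 370.3 * 0.5 = 185.15
CO2 = 185.15 * 1.37 = 253.6555

253.6555 kg/day


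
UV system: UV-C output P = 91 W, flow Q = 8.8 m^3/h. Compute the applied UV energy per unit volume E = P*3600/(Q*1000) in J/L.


Energy delivered per hour = 91 W * 3600 s = 327600 J/h
Volume treated per hour = 8.8 m^3/h * 1000 = 8800 L/h
dose = 327600 / 8800 = 37.2273 J/L

37.2273 J/L


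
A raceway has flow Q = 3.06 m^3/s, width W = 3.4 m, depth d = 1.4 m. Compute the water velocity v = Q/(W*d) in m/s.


Cross-sectional area = W * d = 3.4 * 1.4 = 4.76 m^2
Velocity = Q / A = 3.06 / 4.76 = 0.642857 m/s

0.642857 m/s


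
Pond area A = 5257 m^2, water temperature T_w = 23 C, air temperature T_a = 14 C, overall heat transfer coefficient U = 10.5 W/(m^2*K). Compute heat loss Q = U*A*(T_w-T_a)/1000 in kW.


Temperature difference dT = 23 - 14 = 9 K
Heat loss (W) = U * A * dT = 10.5 * 5257 * 9 = 496786.5 W
Convert to kW: 496786.5 / 1000 = 496.7865 kW

496.7865 kW


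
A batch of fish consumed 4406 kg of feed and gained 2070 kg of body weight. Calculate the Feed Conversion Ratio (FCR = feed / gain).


FCR = feed consumed / weight gained
FCR = 4406 kg / 2070 kg = 2.1285

2.1285


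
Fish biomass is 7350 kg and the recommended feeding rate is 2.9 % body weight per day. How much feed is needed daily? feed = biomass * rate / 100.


Feeding rate fraction = 2.9% / 100 = 0.029
Daily feed = 7350 kg * 0.029 = 213.15 kg/day

213.15 kg/day


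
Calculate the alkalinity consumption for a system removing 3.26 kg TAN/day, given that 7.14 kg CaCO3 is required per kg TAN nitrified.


Alkalinity factor: 7.14 kg CaCO3 consumed per kg TAN nitrified
alk = 3.26 kg TAN * 7.14 = 23.2764 kg CaCO3/day

23.2764 kg CaCO3/day


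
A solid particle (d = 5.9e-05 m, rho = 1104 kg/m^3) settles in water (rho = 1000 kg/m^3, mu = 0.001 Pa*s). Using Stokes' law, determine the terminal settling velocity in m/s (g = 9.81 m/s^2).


Density difference: rho_p - rho_f = 1104 - 1000 = 104 kg/m^3
d^2 = (5.9e-05)^2 = 3.481e-09 m^2
Numerator = (rho_p - rho_f) * g * d^2 = 104 * 9.81 * 3.481e-09 = 3.5514554e-06
Denominator = 18 * mu = 18 * 0.001 = 0.018
v_s = 3.5514554e-06 / 0.018 = 1.97303e-04 m/s
Check: Re = rho_f * v_s * d / mu = 1000 * 1.97303e-04 * 5.9e-05 / 0.001 = 0.0116 < 1, so Stokes' law applies.

1.97303e-04 m/s


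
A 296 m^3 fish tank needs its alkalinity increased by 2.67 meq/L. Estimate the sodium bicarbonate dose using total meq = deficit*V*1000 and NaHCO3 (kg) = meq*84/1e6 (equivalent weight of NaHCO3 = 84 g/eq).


Tank volume in L = 296 m^3 * 1000 = 296000 L
Total meq required = 2.67 meq/L * 296000 L = 790320 meq
NaHCO3 mass = 790320 meq * 84 mg/meq / 1e6 = 66.3869 kg

66.3869 kg


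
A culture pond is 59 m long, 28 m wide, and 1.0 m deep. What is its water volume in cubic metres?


Base area = L * W = 59 * 28 = 1652 m^2
Volume = area * depth = 1652 * 1.0 = 1652 m^3

1652 m^3


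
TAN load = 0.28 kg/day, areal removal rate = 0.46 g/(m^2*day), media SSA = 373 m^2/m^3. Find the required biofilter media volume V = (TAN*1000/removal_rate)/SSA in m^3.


A = 0.28*1000 / 0.46 = 608.69565 m^2
V = 608.69565 / 373 = 1.63189

1.63189 m^3


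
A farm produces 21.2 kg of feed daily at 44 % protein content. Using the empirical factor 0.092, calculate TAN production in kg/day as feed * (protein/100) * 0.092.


Protein in feed = 21.2 * 44/100 = 9.328 kg/day
TAN = protein * 0.092 = 9.328 * 0.092 = 0.858176 kg/day

0.858176 kg/day


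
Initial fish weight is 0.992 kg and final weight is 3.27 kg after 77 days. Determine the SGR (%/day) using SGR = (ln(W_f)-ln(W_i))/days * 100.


ln(W_f) = ln(3.27) = 1.18479
ln(W_i) = ln(0.992) = -0.0080321717
ln(W_f) - ln(W_i) = 1.18479 - -0.0080321717 = 1.1928222
SGR = 1.1928222 / 77 * 100 = 1.54912 %/day

1.54912 %/day


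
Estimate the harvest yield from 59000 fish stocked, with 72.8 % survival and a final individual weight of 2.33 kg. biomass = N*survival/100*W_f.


Survivors = 59000 * 72.8/100 = 42952 fish
Harvest biomass = survivors * W_f = 42952 * 2.33 = 100078.16 kg

100078.16 kg


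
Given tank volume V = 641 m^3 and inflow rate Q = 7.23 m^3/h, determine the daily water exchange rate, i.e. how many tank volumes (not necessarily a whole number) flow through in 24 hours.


Daily flow volume = 7.23 m^3/h * 24 h = 173.52 m^3/day
Exchanges = daily flow / tank volume = 173.52 / 641 = 0.270702 exchanges/day

0.270702 exchanges/day


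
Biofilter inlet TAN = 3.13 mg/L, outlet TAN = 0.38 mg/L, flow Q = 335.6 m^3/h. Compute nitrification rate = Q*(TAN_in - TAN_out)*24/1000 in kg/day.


Concentration drop: TAN_in - TAN_out = 3.13 - 0.38 = 2.75 mg/L
Hourly TAN removed = Q * dTAN = 335.6 m^3/h * 2.75 mg/L = 922.9 g/h  (m^3/h * mg/L = g/h)
Daily TAN removed = 922.9 * 24 = 22149.6 g/day
Convert to kg/day: 22149.6 / 1000 = 22.1496 kg/day

22.1496 kg/day


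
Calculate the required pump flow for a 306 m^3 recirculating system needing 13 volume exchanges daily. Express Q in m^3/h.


Daily recirculation volume = 306 m^3 * 13 = 3978 m^3/day
Flow rate Q = daily volume / 24 h = 3978 / 24 = 165.75 m^3/h

165.75 m^3/h


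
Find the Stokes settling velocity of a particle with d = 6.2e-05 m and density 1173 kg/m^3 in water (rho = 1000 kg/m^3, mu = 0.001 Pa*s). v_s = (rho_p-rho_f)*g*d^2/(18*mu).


Density difference: rho_p - rho_f = 1173 - 1000 = 173 kg/m^3
d^2 = (6.2e-05)^2 = 3.844e-09 m^2
Numerator = (rho_p - rho_f) * g * d^2 = 173 * 9.81 * 3.844e-09 = 6.5237677e-06
Denominator = 18 * mu = 18 * 0.001 = 0.018
v_s = 6.5237677e-06 / 0.018 = 3.62432e-04 m/s
Check: Re = rho_f * v_s * d / mu = 1000 * 3.62432e-04 * 6.2e-05 / 0.001 = 0.0225 < 1, so Stokes' law applies.

3.62432e-04 m/s


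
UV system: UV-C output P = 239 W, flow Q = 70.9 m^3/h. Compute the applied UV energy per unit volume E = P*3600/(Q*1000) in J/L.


Energy delivered per hour = 239 W * 3600 s = 860400 J/h
Volume treated per hour = 70.9 m^3/h * 1000 = 70900 L/h
dose = 860400 / 70900 = 12.1354 J/L

12.1354 J/L


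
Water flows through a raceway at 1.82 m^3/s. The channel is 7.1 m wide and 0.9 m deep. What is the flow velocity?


Cross-sectional area = W * d = 7.1 * 0.9 = 6.39 m^2
Velocity = Q / A = 1.82 / 6.39 = 0.28482 m/s

0.28482 m/s


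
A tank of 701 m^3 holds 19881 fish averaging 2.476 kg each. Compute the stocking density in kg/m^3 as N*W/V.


Total biomass = 19881 fish * 2.476 kg = 49225.356 kg
Density = total biomass / volume = 49225.356 / 701 = 70.2216 kg/m^3

70.2216 kg/m^3


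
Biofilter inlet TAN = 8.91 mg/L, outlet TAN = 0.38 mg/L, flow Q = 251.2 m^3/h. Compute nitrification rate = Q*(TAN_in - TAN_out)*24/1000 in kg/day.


Concentration drop: TAN_in - TAN_out = 8.91 - 0.38 = 8.53 mg/L
Hourly TAN removed = Q * dTAN = 251.2 m^3/h * 8.53 mg/L = 2142.736 g/h  (m^3/h * mg/L = g/h)
Daily TAN removed = 2142.736 * 24 = 51425.664 g/day
Convert to kg/day: 51425.664 / 1000 = 51.425664 kg/day

51.425664 kg/day


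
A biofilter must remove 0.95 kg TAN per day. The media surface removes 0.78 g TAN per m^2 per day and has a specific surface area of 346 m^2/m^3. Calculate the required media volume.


A = 0.95*1000 / 0.78 = 1217.9487 m^2
V = 1217.9487 / 346 = 3.52008

3.52008 m^3


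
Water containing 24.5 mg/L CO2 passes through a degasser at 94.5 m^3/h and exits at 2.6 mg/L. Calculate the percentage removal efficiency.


CO2_out / CO2_in = 2.6 / 24.5 = 0.10612245
Fraction remaining = 0.10612245
efficiency = (1 - 0.10612245) * 100 = 89.3878 %

89.3878 %


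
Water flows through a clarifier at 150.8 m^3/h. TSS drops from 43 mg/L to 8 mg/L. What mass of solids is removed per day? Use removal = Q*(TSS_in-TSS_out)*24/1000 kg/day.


Concentration drop: TSS_in - TSS_out = 43 - 8 = 35 mg/L
Hourly solids removed = Q * dTSS = 150.8 m^3/h * 35 mg/L = 5278 g/h  (m^3/h * mg/L = g/h)
Daily solids removed = 5278 * 24 = 126672 g/day
Convert g to kg: 126672 / 1000 = 126.672 kg/day

126.672 kg/day


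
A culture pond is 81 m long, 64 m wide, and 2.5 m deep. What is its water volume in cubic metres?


Base area = L * W = 81 * 64 = 5184 m^2
Volume = area * depth = 5184 * 2.5 = 12960 m^3

12960 m^3


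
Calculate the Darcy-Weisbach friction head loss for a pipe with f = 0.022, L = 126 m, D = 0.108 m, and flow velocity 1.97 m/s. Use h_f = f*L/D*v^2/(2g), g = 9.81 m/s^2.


v^2 = 1.97^2 = 3.8809 m^2/s^2
L/D = 126/0.108 = 1166.6667
h_f = f*(L/D)*v^2/(2g) = 0.022 * 1166.6667 * 3.8809 / 19.62 = 5.07695 m

5.07695 m


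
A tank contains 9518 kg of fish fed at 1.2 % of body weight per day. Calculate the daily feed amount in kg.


Feeding rate fraction = 1.2% / 100 = 0.012
Daily feed = 9518 kg * 0.012 = 114.216 kg/day

114.216 kg/day


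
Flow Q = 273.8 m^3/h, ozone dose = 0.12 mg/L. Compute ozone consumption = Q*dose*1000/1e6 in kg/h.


O3 demand (mg/h) = Q * dose * 1000 = 273.8 * 0.12 * 1000 = 32856 mg/h
Convert mg to kg: 32856 / 1e6 = 0.032856 kg/h

0.032856 kg/h


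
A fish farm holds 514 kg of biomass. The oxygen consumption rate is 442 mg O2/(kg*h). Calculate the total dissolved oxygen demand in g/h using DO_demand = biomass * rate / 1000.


Total O2 consumption (mg/h) = 514 kg * 442 mg/(kg*h) = 227188 mg/h
Convert to g/h: 227188 / 1000 = 227.188 g/h

227.188 g/h


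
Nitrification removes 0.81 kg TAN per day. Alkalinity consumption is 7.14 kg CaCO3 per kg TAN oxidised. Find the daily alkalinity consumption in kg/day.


Alkalinity factor: 7.14 kg CaCO3 consumed per kg TAN nitrified
alk = 0.81 kg TAN * 7.14 = 5.7834 kg CaCO3/day

5.7834 kg CaCO3/day


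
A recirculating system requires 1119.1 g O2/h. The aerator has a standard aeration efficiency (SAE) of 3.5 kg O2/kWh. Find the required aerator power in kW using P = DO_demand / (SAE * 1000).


SAE in g O2/kWh = 3.5 * 1000 = 3500 g/kWh
P = DO_demand / SAE_g = 1119.1 / 3500 = 0.319743 kW

0.319743 kW


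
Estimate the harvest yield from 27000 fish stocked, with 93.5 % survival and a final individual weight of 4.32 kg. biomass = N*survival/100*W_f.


Survivors = 27000 * 93.5/100 = 25245 fish
Harvest biomass = survivors * W_f = 25245 * 4.32 = 109058.4 kg

109058.4 kg


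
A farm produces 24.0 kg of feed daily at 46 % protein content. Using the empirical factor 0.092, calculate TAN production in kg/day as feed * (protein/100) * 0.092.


Protein in feed = 24.0 * 46/100 = 11.04 kg/day
TAN = protein * 0.092 = 11.04 * 0.092 = 1.01568 kg/day

1.01568 kg/day


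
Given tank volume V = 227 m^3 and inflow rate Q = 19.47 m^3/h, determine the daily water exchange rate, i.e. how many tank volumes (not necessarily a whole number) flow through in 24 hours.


Daily flow volume = 19.47 m^3/h * 24 h = 467.28 m^3/day
Exchanges = daily flow / tank volume = 467.28 / 227 = 2.0585 exchanges/day

2.0585 exchanges/day


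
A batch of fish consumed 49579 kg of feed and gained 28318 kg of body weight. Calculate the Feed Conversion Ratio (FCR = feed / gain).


FCR = feed consumed / weight gained
FCR = 49579 kg / 28318 kg = 1.75079

1.75079


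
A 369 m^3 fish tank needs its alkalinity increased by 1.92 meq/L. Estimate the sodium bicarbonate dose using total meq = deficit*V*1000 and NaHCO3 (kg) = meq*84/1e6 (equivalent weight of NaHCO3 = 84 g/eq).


Tank volume in L = 369 m^3 * 1000 = 369000 L
Total meq required = 1.92 meq/L * 369000 L = 708480 meq
NaHCO3 mass = 708480 meq * 84 mg/meq / 1e6 = 59.5123 kg

59.5123 kg


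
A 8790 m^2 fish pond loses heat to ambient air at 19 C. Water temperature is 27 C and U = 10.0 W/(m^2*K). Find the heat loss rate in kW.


Temperature difference dT = 27 - 19 = 8 K
Heat loss (W) = U * A * dT = 10.0 * 8790 * 8 = 703200 W
Convert to kW: 703200 / 1000 = 703.2 kW

703.2 kW


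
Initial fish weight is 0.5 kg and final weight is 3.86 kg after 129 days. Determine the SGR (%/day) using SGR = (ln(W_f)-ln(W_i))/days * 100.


ln(W_f) = ln(3.86) = 1.3506672
ln(W_i) = ln(0.5) = -0.69314718
ln(W_f) - ln(W_i) = 1.3506672 - -0.69314718 = 2.0438144
SGR = 2.0438144 / 129 * 100 = 1.58435 %/day

1.58435 %/day


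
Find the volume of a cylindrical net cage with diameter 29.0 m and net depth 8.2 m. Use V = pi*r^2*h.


r = d/2 = 29.0/2 = 14.5 m
Base area = pi*r^2 = pi*14.5^2 = 660.51986 m^2
Volume = 660.51986 * 8.2 = 5416.26 m^3

5416.26 m^3


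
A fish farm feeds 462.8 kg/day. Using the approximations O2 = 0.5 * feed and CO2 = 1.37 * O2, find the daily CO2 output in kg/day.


O2 = 462.8 * 0.5 = 231.4
CO2 = 231.4 * 1.37 = 317.018

317.018 kg/day


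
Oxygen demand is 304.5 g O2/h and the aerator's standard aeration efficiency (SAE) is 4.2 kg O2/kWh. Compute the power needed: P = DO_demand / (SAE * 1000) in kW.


SAE in g O2/kWh = 4.2 * 1000 = 4200 g/kWh
P = DO_demand / SAE_g = 304.5 / 4200 = 0.0725 kW

0.0725 kW


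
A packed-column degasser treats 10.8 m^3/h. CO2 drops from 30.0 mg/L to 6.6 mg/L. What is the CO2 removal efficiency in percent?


CO2_out / CO2_in = 6.6 / 30.0 = 0.22
Fraction remaining = 0.22
efficiency = (1 - 0.22) * 100 = 78 %

78 %


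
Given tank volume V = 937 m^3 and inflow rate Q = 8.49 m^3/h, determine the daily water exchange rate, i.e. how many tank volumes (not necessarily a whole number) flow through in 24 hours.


Daily flow volume = 8.49 m^3/h * 24 h = 203.76 m^3/day
Exchanges = daily flow / tank volume = 203.76 / 937 = 0.21746 exchanges/day

0.21746 exchanges/day


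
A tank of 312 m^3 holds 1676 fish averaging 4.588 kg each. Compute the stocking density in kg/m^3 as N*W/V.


Total biomass = 1676 fish * 4.588 kg = 7689.488 kg
Density = total biomass / volume = 7689.488 / 312 = 24.6458 kg/m^3

24.6458 kg/m^3


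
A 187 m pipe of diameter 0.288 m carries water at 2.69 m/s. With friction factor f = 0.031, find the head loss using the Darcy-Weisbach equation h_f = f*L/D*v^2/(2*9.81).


v^2 = 2.69^2 = 7.2361 m^2/s^2
L/D = 187/0.288 = 649.30556
h_f = f*(L/D)*v^2/(2g) = 0.031 * 649.30556 * 7.2361 / 19.62 = 7.42363 m

7.42363 m


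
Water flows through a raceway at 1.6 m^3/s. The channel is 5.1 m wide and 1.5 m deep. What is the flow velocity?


Cross-sectional area = W * d = 5.1 * 1.5 = 7.65 m^2
Velocity = Q / A = 1.6 / 7.65 = 0.20915 m/s

0.20915 m/s


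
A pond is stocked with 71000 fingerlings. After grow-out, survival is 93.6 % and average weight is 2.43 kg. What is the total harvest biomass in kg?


Survivors = 71000 * 93.6/100 = 66456 fish
Harvest biomass = survivors * W_f = 66456 * 2.43 = 161488.08 kg

161488.08 kg


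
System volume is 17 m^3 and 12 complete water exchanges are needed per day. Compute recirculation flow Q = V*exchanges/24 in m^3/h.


Daily recirculation volume = 17 m^3 * 12 = 204 m^3/day
Flow rate Q = daily volume / 24 h = 204 / 24 = 8.5 m^3/h

8.5 m^3/h


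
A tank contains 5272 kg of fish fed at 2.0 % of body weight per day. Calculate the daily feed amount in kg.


Feeding rate fraction = 2.0% / 100 = 0.02
Daily feed = 5272 kg * 0.02 = 105.44 kg/day

105.44 kg/day


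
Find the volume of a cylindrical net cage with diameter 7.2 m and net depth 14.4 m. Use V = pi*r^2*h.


r = d/2 = 7.2/2 = 3.6 m
Base area = pi*r^2 = pi*3.6^2 = 40.715041 m^2
Volume = 40.715041 * 14.4 = 586.297 m^3

586.297 m^3


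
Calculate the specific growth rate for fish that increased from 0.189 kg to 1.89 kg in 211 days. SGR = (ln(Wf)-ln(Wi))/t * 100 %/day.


ln(W_f) = ln(1.89) = 0.63657683
ln(W_i) = ln(0.189) = -1.6660083
ln(W_f) - ln(W_i) = 0.63657683 - -1.6660083 = 2.3025851
SGR = 2.3025851 / 211 * 100 = 1.09127 %/day

1.09127 %/day


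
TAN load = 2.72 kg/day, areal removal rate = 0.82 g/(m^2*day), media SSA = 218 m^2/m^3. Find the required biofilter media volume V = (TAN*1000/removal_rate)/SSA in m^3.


A = 2.72*1000 / 0.82 = 3317.0732 m^2
V = 3317.0732 / 218 = 15.2159

15.2159 m^3


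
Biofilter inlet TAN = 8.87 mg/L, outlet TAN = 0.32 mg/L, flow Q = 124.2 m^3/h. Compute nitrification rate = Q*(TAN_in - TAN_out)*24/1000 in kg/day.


Concentration drop: TAN_in - TAN_out = 8.87 - 0.32 = 8.55 mg/L
Hourly TAN removed = Q * dTAN = 124.2 m^3/h * 8.55 mg/L = 1061.91 g/h  (m^3/h * mg/L = g/h)
Daily TAN removed = 1061.91 * 24 = 25485.84 g/day
Convert to kg/day: 25485.84 / 1000 = 25.48584 kg/day

25.48584 kg/day


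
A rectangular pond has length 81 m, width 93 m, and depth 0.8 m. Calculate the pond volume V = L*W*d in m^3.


Base area = L * W = 81 * 93 = 7533 m^2
Volume = area * depth = 7533 * 0.8 = 6026.4 m^3

6026.4 m^3


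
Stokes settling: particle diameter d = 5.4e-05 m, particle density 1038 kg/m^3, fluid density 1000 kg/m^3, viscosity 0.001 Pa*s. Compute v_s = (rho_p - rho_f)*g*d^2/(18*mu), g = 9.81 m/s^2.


Density difference: rho_p - rho_f = 1038 - 1000 = 38 kg/m^3
d^2 = (5.4e-05)^2 = 2.916e-09 m^2
Numerator = (rho_p - rho_f) * g * d^2 = 38 * 9.81 * 2.916e-09 = 1.0870265e-06
Denominator = 18 * mu = 18 * 0.001 = 0.018
v_s = 1.0870265e-06 / 0.018 = 6.03904e-05 m/s
Check: Re = rho_f * v_s * d / mu = 1000 * 6.03904e-05 * 5.4e-05 / 0.001 = 0.00326 < 1, so Stokes' law applies.

6.03904e-05 m/s


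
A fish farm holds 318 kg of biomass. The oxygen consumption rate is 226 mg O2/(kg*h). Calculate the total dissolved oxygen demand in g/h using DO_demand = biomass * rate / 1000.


Total O2 consumption (mg/h) = 318 kg * 226 mg/(kg*h) = 71868 mg/h
Convert to g/h: 71868 / 1000 = 71.868 g/h

71.868 g/h


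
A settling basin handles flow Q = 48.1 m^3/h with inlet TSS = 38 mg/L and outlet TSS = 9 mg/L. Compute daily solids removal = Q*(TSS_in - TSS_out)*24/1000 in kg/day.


Concentration drop: TSS_in - TSS_out = 38 - 9 = 29 mg/L
Hourly solids removed = Q * dTSS = 48.1 m^3/h * 29 mg/L = 1394.9 g/h  (m^3/h * mg/L = g/h)
Daily solids removed = 1394.9 * 24 = 33477.6 g/day
Convert g to kg: 33477.6 / 1000 = 33.4776 kg/day

33.4776 kg/day


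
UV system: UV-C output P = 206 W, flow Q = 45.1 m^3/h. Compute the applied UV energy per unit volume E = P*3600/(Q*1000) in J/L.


Energy delivered per hour = 206 W * 3600 s = 741600 J/h
Volume treated per hour = 45.1 m^3/h * 1000 = 45100 L/h
dose = 741600 / 45100 = 16.4435 J/L

16.4435 J/L


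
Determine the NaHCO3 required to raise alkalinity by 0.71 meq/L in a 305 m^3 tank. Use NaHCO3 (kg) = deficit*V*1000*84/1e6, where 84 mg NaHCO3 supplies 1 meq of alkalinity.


Tank volume in L = 305 m^3 * 1000 = 305000 L
Total meq required = 0.71 meq/L * 305000 L = 216550 meq
NaHCO3 mass = 216550 meq * 84 mg/meq / 1e6 = 18.1902 kg

18.1902 kg


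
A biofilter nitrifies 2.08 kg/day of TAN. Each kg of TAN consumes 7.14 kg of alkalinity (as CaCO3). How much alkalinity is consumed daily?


Alkalinity factor: 7.14 kg CaCO3 consumed per kg TAN nitrified
alk = 2.08 kg TAN * 7.14 = 14.8512 kg CaCO3/day

14.8512 kg CaCO3/day


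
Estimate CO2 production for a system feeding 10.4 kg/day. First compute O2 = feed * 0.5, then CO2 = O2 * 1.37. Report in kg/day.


O2 = 10.4 * 0.5 = 5.2
CO2 = 5.2 * 1.37 = 7.124

7.124 kg/day


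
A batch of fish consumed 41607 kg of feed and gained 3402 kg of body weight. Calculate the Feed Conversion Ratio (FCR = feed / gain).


FCR = feed consumed / weight gained
FCR = 41607 kg / 3402 kg = 12.2302

12.2302


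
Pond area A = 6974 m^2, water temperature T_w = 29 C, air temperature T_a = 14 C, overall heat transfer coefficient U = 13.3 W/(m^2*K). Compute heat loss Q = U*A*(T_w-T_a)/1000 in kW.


Temperature difference dT = 29 - 14 = 15 K
Heat loss (W) = U * A * dT = 13.3 * 6974 * 15 = 1391313 W
Convert to kW: 1391313 / 1000 = 1391.313 kW

1391.313 kW


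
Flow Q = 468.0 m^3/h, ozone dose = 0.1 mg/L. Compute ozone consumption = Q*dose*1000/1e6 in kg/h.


O3 demand (mg/h) = Q * dose * 1000 = 468.0 * 0.1 * 1000 = 46800 mg/h
Convert mg to kg: 46800 / 1e6 = 0.0468 kg/h

0.0468 kg/h


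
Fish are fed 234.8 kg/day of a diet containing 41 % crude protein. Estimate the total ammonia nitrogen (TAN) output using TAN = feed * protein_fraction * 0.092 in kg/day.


Protein in feed = 234.8 * 41/100 = 96.268 kg/day
TAN = protein * 0.092 = 96.268 * 0.092 = 8.856656 kg/day

8.856656 kg/day
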